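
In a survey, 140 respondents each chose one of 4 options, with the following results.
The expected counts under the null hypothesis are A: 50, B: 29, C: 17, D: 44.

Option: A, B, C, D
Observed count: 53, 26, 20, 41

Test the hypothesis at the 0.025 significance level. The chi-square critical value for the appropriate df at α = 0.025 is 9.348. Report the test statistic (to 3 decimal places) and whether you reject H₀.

cat         O        E   (O−E)²/E
A          53       50     0.1800
B          26       29     0.3103
C          20       17     0.5294
D          41       44     0.2045
Sum = 1.224
df = 3. Since 1.224 < 9.348, we do not reject H₀.

1.224; do not reject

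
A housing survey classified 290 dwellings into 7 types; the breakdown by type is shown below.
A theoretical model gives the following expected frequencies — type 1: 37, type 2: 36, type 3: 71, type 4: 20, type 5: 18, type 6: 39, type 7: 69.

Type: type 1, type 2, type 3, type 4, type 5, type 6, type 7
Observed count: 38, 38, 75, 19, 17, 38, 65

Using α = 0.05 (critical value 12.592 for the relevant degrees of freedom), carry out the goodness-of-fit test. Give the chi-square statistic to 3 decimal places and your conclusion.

0.727; do not reject

χ² = (38−37)²/37 + (38−36)²/36 + (75−71)²/71 + (19−20)²/20 + (17−18)²/18 + (38−39)²/39 + (65−69)²/69
   = 0.0270 + 0.1111 + 0.2254 + 0.0500 + 0.0556 + 0.0256 + 0.2319
Sum = 0.727
df = 6. Since 0.727 < 12.592, we do not reject H₀.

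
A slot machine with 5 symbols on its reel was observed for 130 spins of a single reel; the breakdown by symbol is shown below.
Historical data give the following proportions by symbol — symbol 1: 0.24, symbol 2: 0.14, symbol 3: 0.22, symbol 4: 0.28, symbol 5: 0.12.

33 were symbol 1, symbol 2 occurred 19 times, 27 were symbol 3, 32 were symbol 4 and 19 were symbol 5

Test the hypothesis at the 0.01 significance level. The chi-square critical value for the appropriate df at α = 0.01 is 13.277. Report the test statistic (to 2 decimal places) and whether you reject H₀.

1.50; do not reject

Expected counts E_i = n·p_i: 130×0.24 = 31.2, 130×0.14 = 18.2, 130×0.22 = 28.6, 130×0.28 = 36.4, 130×0.12 = 15.6.
cat           O        E   (O−E)²/E
symbol 1     33     31.2      0.104
symbol 2     19     18.2      0.035
symbol 3     27     28.6      0.090
symbol 4     32     36.4      0.532
symbol 5     19     15.6      0.741
Sum = 1.50
df = 4. Since 1.50 < 13.277, we do not reject H₀.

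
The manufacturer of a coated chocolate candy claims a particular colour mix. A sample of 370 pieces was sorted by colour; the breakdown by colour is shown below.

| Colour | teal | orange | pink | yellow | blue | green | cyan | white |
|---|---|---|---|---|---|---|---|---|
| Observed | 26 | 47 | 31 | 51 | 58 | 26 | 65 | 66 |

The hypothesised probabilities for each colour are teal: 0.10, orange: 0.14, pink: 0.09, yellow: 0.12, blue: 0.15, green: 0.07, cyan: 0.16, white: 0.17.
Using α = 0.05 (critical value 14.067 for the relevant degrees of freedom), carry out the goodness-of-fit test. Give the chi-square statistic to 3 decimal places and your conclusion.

Expected counts E_i = n·p_i: 370×0.10 = 37, 370×0.14 = 51.8, 370×0.09 = 33.3, 370×0.12 = 44.4, 370×0.15 = 55.5, 370×0.07 = 25.9, 370×0.16 = 59.2, 370×0.17 = 62.9.
cat         O        E   (O−E)²/E
teal       26       37     3.2703
orange     47     51.8     0.4448
pink       31     33.3     0.1589
yellow     51     44.4     0.9811
blue       58     55.5     0.1126
green      26     25.9     0.0004
cyan       65     59.2     0.5682
white      66     62.9     0.1528
Sum = 5.689
df = 7. Since 5.689 < 14.067, we do not reject H₀.

5.689; do not reject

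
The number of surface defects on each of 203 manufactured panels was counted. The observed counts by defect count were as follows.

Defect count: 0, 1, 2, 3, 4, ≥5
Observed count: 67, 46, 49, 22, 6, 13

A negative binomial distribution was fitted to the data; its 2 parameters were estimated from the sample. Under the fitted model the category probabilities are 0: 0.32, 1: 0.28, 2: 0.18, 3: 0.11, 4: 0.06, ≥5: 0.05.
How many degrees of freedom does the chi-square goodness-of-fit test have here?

There are k = 6 categories and 2 parameters estimated from the data, so df = 6 − 1 − 2 = 3.

3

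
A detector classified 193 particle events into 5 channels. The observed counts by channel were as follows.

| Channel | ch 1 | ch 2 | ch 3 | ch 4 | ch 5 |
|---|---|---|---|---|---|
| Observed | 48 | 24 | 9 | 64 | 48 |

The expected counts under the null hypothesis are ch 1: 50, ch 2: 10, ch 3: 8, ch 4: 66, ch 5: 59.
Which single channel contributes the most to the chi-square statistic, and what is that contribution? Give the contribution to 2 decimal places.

ch 2, 19.60

ch 1: (48 − 50)²/50 = 4/50 = 0.080
ch 2: (24 − 10)²/10 = 196/10 = 19.600
ch 3: (9 − 8)²/8 = 1/8 = 0.125
ch 4: (64 − 66)²/66 = 4/66 = 0.061
ch 5: (48 − 59)²/59 = 121/59 = 2.051
The largest term is for ch 2: 19.60.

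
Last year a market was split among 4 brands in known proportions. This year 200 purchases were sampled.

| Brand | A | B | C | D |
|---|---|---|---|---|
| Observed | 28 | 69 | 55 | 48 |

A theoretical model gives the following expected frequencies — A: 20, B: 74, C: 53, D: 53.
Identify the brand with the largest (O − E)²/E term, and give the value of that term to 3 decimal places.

A, 3.200

χ² = (28−20)²/20 + (69−74)²/74 + (55−53)²/53 + (48−53)²/53
   = 3.2000 + 0.3378 + 0.0755 + 0.4717
The largest term is for A: 3.200.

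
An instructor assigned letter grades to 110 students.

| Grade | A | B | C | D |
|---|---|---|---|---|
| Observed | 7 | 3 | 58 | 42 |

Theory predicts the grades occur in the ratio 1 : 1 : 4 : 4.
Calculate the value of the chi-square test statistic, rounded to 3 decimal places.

11.818

Ratio total = 10. Expected counts: 110×1/10 = 11, 110×1/10 = 11, 110×4/10 = 44, 110×4/10 = 44.
cat         O        E   (O−E)²/E
A           7       11     1.4545
B           3       11     5.8182
C          58       44     4.4545
D          42       44     0.0909
Sum = 11.818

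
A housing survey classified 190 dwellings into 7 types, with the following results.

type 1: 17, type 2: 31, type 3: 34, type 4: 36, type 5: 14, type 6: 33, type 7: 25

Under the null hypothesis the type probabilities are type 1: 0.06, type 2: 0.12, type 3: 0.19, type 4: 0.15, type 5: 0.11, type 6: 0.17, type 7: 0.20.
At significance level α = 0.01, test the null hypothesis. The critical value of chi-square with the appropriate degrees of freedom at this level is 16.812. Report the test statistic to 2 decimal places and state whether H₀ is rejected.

Expected counts E_i = n·p_i: 190×0.06 = 11.4, 190×0.12 = 22.8, 190×0.19 = 36.1, 190×0.15 = 28.5, 190×0.11 = 20.9, 190×0.17 = 32.3, 190×0.20 = 38.
χ² = (17−11.4)²/11.4 + (31−22.8)²/22.8 + (34−36.1)²/36.1 + (36−28.5)²/28.5 + (14−20.9)²/20.9 + (33−32.3)²/32.3 + (25−38)²/38
   = 2.751 + 2.949 + 0.122 + 1.974 + 2.278 + 0.015 + 4.447
Sum = 14.54
df = 6. Since 14.54 < 16.812, we do not reject H₀.

14.54; do not reject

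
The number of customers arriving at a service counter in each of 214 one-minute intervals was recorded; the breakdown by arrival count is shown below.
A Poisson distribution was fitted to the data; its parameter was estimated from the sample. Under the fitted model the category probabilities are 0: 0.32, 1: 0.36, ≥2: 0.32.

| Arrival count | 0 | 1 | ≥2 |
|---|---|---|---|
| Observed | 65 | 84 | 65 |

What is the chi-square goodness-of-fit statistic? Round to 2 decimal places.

0.98

Expected counts E_i = n·p_i: 214×0.32 = 68.48, 214×0.36 = 77.04, 214×0.32 = 68.48.
cat         O        E   (O−E)²/E
0          65    68.48      0.177
1          84    77.04      0.629
≥2         65    68.48      0.177
Sum = 0.98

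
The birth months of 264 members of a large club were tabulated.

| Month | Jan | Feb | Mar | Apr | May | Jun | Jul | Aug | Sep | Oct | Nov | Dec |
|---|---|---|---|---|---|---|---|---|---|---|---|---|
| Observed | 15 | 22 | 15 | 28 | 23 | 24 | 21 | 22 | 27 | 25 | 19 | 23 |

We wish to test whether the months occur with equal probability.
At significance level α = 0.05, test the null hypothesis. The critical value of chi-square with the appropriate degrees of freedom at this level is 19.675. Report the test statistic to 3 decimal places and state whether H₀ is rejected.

8.364; do not reject

Expected count for each of the 12 categories: 264/12 = 22.
Jan: (15 − 22)²/22 = 49/22 = 2.2273
Feb: (22 − 22)²/22 = 0/22 = 0.0000
Mar: (15 − 22)²/22 = 49/22 = 2.2273
Apr: (28 − 22)²/22 = 36/22 = 1.6364
May: (23 − 22)²/22 = 1/22 = 0.0455
Jun: (24 − 22)²/22 = 4/22 = 0.1818
Jul: (21 − 22)²/22 = 1/22 = 0.0455
Aug: (22 − 22)²/22 = 0/22 = 0.0000
Sep: (27 − 22)²/22 = 25/22 = 1.1364
Oct: (25 − 22)²/22 = 9/22 = 0.4091
Nov: (19 − 22)²/22 = 9/22 = 0.4091
Dec: (23 − 22)²/22 = 1/22 = 0.0455
Sum = 8.364
df = 11. Since 8.364 < 19.675, we do not reject H₀.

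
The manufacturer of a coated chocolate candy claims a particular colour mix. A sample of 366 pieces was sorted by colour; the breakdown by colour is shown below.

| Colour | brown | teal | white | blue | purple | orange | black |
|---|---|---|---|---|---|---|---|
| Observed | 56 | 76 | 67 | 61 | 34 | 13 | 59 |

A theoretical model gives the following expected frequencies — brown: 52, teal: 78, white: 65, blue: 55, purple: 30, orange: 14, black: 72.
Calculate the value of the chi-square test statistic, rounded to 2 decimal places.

4.03

χ² = (56−52)²/52 + (76−78)²/78 + (67−65)²/65 + (61−55)²/55 + (34−30)²/30 + (13−14)²/14 + (59−72)²/72
   = 0.308 + 0.051 + 0.062 + 0.655 + 0.533 + 0.071 + 2.347
Sum = 4.03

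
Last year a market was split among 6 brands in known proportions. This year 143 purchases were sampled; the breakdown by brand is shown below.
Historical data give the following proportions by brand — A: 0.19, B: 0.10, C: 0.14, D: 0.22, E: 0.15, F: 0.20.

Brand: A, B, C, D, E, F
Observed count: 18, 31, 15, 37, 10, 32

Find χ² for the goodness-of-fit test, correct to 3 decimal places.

Expected counts E_i = n·p_i: 143×0.19 = 27.17, 143×0.10 = 14.3, 143×0.14 = 20.02, 143×0.22 = 31.46, 143×0.15 = 21.45, 143×0.20 = 28.6.
χ² = (18−27.17)²/27.17 + (31−14.3)²/14.3 + (15−20.02)²/20.02 + (37−31.46)²/31.46 + (10−21.45)²/21.45 + (32−28.6)²/28.6
   = 3.0949 + 19.5028 + 1.2588 + 0.9756 + 6.1120 + 0.4042
Sum = 31.348

31.348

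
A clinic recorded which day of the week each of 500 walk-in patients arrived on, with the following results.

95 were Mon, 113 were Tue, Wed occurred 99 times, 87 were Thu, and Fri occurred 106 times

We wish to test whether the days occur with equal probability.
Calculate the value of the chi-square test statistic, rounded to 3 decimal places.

Expected count for each of the 5 categories: 500/5 = 100.
Mon: (95 − 100)²/100 = 25/100 = 0.2500
Tue: (113 − 100)²/100 = 169/100 = 1.6900
Wed: (99 − 100)²/100 = 1/100 = 0.0100
Thu: (87 − 100)²/100 = 169/100 = 1.6900
Fri: (106 − 100)²/100 = 36/100 = 0.3600
Sum = 4.000

4.000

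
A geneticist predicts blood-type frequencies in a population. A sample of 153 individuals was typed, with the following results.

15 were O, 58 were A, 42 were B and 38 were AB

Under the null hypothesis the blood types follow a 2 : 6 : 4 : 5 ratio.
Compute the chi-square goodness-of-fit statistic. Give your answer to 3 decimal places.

Ratio total = 17. Expected counts: 153×2/17 = 18, 153×6/17 = 54, 153×4/17 = 36, 153×5/17 = 45.
O: (15 − 18)²/18 = 9/18 = 0.5000
A: (58 − 54)²/54 = 16/54 = 0.2963
B: (42 − 36)²/36 = 36/36 = 1.0000
AB: (38 − 45)²/45 = 49/45 = 1.0889
Sum = 2.885

2.885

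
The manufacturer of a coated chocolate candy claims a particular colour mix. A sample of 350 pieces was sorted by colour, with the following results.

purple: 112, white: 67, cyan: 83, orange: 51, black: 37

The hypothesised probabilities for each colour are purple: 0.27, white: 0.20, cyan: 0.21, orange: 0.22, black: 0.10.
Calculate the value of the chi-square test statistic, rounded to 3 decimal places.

13.491

Expected counts E_i = n·p_i: 350×0.27 = 94.5, 350×0.20 = 70, 350×0.21 = 73.5, 350×0.22 = 77, 350×0.10 = 35.
χ² = (112−94.5)²/94.5 + (67−70)²/70 + (83−73.5)²/73.5 + (51−77)²/77 + (37−35)²/35
   = 3.2407 + 0.1286 + 1.2279 + 8.7792 + 0.1143
Sum = 13.491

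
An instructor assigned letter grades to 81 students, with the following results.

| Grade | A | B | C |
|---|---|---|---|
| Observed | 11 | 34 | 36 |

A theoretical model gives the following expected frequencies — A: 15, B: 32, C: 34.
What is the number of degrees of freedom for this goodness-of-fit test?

There are k = 3 categories and no parameters were estimated from the data, so df = 3 − 1 = 2.

2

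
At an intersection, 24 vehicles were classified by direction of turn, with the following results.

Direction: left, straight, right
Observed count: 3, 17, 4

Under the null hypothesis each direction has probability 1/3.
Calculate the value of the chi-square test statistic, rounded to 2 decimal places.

Under H₀ each category has probability 1/3, so each expected count is 24/3 = 8.
cat           O        E   (O−E)²/E
left          3        8      3.125
straight     17        8     10.125
right         4        8      2.000
Sum = 15.25

15.25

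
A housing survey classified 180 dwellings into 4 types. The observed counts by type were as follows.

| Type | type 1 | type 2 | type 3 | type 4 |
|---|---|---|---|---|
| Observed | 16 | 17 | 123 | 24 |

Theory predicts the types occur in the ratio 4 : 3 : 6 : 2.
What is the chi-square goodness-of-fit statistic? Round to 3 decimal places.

Ratio total = 15. Expected counts: 180×4/15 = 48, 180×3/15 = 36, 180×6/15 = 72, 180×2/15 = 24.
type 1: (16 − 48)²/48 = 1024/48 = 21.3333
type 2: (17 − 36)²/36 = 361/36 = 10.0278
type 3: (123 − 72)²/72 = 2601/72 = 36.1250
type 4: (24 − 24)²/24 = 0/24 = 0.0000
Sum = 67.486

67.486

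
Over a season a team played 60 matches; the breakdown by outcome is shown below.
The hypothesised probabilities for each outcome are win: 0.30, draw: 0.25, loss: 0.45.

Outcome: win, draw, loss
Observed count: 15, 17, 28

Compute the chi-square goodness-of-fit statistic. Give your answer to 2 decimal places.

0.80

Expected counts E_i = n·p_i: 60×0.30 = 18, 60×0.25 = 15, 60×0.45 = 27.
win: (15 − 18)²/18 = 9/18 = 0.500
draw: (17 − 15)²/15 = 4/15 = 0.267
loss: (28 − 27)²/27 = 1/27 = 0.037
Sum = 0.80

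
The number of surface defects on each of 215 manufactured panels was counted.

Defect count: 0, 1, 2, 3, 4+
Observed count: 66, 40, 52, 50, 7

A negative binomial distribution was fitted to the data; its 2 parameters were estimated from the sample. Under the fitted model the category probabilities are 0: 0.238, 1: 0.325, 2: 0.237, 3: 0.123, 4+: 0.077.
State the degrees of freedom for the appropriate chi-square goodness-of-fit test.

There are k = 5 categories and 2 parameters estimated from the data, so df = 5 − 1 − 2 = 2.

2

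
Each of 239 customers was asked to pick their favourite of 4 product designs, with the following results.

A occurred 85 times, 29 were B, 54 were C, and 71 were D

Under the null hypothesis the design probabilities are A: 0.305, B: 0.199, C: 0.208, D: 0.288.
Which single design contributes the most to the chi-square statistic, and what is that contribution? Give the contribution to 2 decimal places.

Expected counts E_i = n·p_i: 239×0.305 = 72.895, 239×0.199 = 47.561, 239×0.208 = 49.712, 239×0.288 = 68.832.
A: (85 − 72.895)²/72.895 = 146.531025/72.895 = 2.010
B: (29 − 47.561)²/47.561 = 344.510721/47.561 = 7.244
C: (54 − 49.712)²/49.712 = 18.386944/49.712 = 0.370
D: (71 − 68.832)²/68.832 = 4.700224/68.832 = 0.068
The largest term is for B: 7.24.

B, 7.24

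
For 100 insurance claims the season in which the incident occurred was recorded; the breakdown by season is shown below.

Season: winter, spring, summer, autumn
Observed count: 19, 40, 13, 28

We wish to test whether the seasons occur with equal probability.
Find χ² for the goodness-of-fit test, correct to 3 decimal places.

16.560

Expected count for each of the 4 categories: 100/4 = 25.
χ² = (19−25)²/25 + (40−25)²/25 + (13−25)²/25 + (28−25)²/25
   = 1.4400 + 9.0000 + 5.7600 + 0.3600
Sum = 16.560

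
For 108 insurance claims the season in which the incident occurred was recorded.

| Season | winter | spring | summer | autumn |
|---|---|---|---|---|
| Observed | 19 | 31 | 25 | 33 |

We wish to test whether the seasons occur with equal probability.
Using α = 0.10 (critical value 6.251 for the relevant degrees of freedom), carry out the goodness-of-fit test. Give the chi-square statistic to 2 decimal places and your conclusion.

4.44; do not reject

Under H₀ each category has probability 1/4, so each expected count is 108/4 = 27.
winter: (19 − 27)²/27 = 64/27 = 2.370
spring: (31 − 27)²/27 = 16/27 = 0.593
summer: (25 − 27)²/27 = 4/27 = 0.148
autumn: (33 − 27)²/27 = 36/27 = 1.333
Sum = 4.44
df = 3. Since 4.44 < 6.251, we do not reject H₀.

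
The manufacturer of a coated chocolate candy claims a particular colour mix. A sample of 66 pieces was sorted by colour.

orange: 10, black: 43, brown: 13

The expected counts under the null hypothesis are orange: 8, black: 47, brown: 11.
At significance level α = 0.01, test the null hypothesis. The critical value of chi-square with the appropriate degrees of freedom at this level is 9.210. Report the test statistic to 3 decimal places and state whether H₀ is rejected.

1.204; do not reject

orange: (10 − 8)²/8 = 4/8 = 0.5000
black: (43 − 47)²/47 = 16/47 = 0.3404
brown: (13 − 11)²/11 = 4/11 = 0.3636
Sum = 1.204
df = 2. Since 1.204 < 9.210, we do not reject H₀.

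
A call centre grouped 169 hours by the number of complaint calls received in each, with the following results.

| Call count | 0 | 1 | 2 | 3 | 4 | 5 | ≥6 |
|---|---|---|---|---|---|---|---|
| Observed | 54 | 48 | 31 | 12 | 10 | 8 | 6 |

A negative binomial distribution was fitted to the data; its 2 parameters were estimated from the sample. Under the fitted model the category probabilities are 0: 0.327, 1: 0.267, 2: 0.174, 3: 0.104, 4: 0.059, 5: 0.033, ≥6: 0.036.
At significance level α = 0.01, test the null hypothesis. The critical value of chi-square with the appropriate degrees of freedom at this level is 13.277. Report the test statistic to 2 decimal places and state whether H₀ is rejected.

3.12; do not reject

Expected counts E_i = n·p_i: 169×0.327 = 55.263, 169×0.267 = 45.123, 169×0.174 = 29.406, 169×0.104 = 17.576, 169×0.059 = 9.971, 169×0.033 = 5.577, 169×0.036 = 6.084.
χ² = (54−55.263)²/55.263 + (48−45.123)²/45.123 + (31−29.406)²/29.406 + (12−17.576)²/17.576 + (10−9.971)²/9.971 + (8−5.577)²/5.577 + (6−6.084)²/6.084
   = 0.029 + 0.183 + 0.086 + 1.769 + 0.000 + 1.053 + 0.001
Sum = 3.12
df = 4. Since 3.12 < 13.277, we do not reject H₀.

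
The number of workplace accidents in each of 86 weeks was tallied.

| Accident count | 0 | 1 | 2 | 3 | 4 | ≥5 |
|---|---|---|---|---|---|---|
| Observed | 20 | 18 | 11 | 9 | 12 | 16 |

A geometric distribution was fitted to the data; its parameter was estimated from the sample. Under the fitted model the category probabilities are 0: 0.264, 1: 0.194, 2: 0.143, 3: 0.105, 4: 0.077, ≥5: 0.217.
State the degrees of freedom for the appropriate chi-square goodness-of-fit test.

4

There are k = 6 categories and 1 parameter estimated from the data, so df = 6 − 1 − 1 = 4.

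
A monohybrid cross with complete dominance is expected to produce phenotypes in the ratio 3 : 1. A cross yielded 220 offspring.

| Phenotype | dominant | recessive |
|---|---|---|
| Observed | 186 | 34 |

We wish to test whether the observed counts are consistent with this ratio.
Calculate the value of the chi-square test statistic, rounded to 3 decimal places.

10.691

Ratio total = 4. Expected counts: 220×3/4 = 165, 220×1/4 = 55.
cat            O        E   (O−E)²/E
dominant     186      165     2.6727
recessive     34       55     8.0182
Sum = 10.691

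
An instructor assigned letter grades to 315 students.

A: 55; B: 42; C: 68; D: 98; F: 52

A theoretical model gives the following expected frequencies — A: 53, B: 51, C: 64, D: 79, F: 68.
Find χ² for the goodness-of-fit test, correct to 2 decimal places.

cat         O        E   (O−E)²/E
A          55       53      0.075
B          42       51      1.588
C          68       64      0.250
D          98       79      4.570
F          52       68      3.765
Sum = 10.25

10.25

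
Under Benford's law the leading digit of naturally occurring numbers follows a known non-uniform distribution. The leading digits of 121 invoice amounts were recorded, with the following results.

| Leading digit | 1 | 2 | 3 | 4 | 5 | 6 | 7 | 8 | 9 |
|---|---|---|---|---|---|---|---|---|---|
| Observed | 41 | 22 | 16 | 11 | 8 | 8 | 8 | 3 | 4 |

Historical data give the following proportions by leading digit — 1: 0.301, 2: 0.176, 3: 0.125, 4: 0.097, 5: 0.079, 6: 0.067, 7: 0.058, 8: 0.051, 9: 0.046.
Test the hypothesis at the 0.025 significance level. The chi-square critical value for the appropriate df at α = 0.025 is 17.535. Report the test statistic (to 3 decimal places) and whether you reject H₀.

Expected counts E_i = n·p_i: 121×0.301 = 36.421, 121×0.176 = 21.296, 121×0.125 = 15.125, 121×0.097 = 11.737, 121×0.079 = 9.559, 121×0.067 = 8.107, 121×0.058 = 7.018, 121×0.051 = 6.171, 121×0.046 = 5.566.
1: (41 − 36.421)²/36.421 = 20.967241/36.421 = 0.5757
2: (22 − 21.296)²/21.296 = 0.495616/21.296 = 0.0233
3: (16 − 15.125)²/15.125 = 0.765625/15.125 = 0.0506
4: (11 − 11.737)²/11.737 = 0.543169/11.737 = 0.0463
5: (8 − 9.559)²/9.559 = 2.430481/9.559 = 0.2543
6: (8 − 8.107)²/8.107 = 0.011449/8.107 = 0.0014
7: (8 − 7.018)²/7.018 = 0.964324/7.018 = 0.1374
8: (3 − 6.171)²/6.171 = 10.055241/6.171 = 1.6294
9: (4 − 5.566)²/5.566 = 2.452356/5.566 = 0.4406
Sum = 3.159
df = 8. Since 3.159 < 17.535, we do not reject H₀.

3.159; do not reject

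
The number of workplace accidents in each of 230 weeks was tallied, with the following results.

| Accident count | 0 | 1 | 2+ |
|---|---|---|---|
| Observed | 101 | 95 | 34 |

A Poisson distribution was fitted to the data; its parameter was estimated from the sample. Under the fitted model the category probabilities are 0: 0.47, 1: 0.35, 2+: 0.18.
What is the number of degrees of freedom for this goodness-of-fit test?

There are k = 3 categories and 1 parameter estimated from the data, so df = 3 − 1 − 1 = 1.

1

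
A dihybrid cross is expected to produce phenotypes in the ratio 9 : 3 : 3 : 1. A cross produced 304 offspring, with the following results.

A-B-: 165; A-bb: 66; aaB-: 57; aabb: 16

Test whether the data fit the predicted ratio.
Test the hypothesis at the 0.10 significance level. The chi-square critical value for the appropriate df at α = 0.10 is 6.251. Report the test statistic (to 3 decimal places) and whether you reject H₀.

2.105; do not reject

Ratio total = 16. Expected counts: 304×9/16 = 171, 304×3/16 = 57, 304×3/16 = 57, 304×1/16 = 19.
cat         O        E   (O−E)²/E
A-B-      165      171     0.2105
A-bb       66       57     1.4211
aaB-       57       57     0.0000
aabb       16       19     0.4737
Sum = 2.105
df = 3. Since 2.105 < 6.251, we do not reject H₀.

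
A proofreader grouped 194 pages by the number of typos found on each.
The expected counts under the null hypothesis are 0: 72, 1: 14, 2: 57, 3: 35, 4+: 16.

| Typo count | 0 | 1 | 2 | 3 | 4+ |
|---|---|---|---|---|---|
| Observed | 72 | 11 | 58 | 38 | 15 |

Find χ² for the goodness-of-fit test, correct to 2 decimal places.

0.98

0: (72 − 72)²/72 = 0/72 = 0.000
1: (11 − 14)²/14 = 9/14 = 0.643
2: (58 − 57)²/57 = 1/57 = 0.018
3: (38 − 35)²/35 = 9/35 = 0.257
4+: (15 − 16)²/16 = 1/16 = 0.063
Sum = 0.98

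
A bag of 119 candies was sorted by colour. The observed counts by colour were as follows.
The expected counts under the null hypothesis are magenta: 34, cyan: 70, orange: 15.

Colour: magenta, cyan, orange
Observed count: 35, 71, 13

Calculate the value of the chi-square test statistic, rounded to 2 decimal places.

0.31

magenta: (35 − 34)²/34 = 1/34 = 0.029
cyan: (71 − 70)²/70 = 1/70 = 0.014
orange: (13 − 15)²/15 = 4/15 = 0.267
Sum = 0.31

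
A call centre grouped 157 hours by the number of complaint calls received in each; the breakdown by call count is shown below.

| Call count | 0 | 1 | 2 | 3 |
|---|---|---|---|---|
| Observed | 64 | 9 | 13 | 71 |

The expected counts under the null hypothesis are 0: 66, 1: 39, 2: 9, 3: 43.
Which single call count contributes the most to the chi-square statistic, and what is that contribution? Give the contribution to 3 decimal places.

0: (64 − 66)²/66 = 4/66 = 0.0606
1: (9 − 39)²/39 = 900/39 = 23.0769
2: (13 − 9)²/9 = 16/9 = 1.7778
3: (71 − 43)²/43 = 784/43 = 18.2326
The largest term is for 1: 23.077.

1, 23.077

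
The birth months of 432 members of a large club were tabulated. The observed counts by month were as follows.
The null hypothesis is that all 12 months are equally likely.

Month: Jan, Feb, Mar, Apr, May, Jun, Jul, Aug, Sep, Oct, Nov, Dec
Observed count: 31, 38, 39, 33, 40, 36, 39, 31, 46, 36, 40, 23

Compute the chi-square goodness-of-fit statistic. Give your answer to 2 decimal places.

Expected count for each of the 12 categories: 432/12 = 36.
χ² = (31−36)²/36 + (38−36)²/36 + (39−36)²/36 + (33−36)²/36 + (40−36)²/36 + (36−36)²/36 + (39−36)²/36 + (31−36)²/36 + (46−36)²/36 + (36−36)²/36 + (40−36)²/36 + (23−36)²/36
   = 0.694 + 0.111 + 0.250 + 0.250 + 0.444 + 0.000 + 0.250 + 0.694 + 2.778 + 0.000 + 0.444 + 4.694
Sum = 10.61

10.61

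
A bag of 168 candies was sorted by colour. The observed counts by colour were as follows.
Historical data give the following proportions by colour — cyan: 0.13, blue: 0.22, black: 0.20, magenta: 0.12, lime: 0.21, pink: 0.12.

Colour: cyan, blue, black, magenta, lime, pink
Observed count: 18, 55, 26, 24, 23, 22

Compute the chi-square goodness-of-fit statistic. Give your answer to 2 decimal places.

Expected counts E_i = n·p_i: 168×0.13 = 21.84, 168×0.22 = 36.96, 168×0.20 = 33.6, 168×0.12 = 20.16, 168×0.21 = 35.28, 168×0.12 = 20.16.
cyan: (18 − 21.84)²/21.84 = 14.7456/21.84 = 0.675
blue: (55 − 36.96)²/36.96 = 325.4416/36.96 = 8.805
black: (26 − 33.6)²/33.6 = 57.76/33.6 = 1.719
magenta: (24 − 20.16)²/20.16 = 14.7456/20.16 = 0.731
lime: (23 − 35.28)²/35.28 = 150.7984/35.28 = 4.274
pink: (22 − 20.16)²/20.16 = 3.3856/20.16 = 0.168
Sum = 16.37

16.37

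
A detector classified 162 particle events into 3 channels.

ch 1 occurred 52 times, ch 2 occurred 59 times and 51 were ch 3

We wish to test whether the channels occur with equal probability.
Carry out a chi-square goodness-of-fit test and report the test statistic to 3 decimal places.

0.704

Under H₀ each category has probability 1/3, so each expected count is 162/3 = 54.
ch 1: (52 − 54)²/54 = 4/54 = 0.0741
ch 2: (59 − 54)²/54 = 25/54 = 0.4630
ch 3: (51 − 54)²/54 = 9/54 = 0.1667
Sum = 0.704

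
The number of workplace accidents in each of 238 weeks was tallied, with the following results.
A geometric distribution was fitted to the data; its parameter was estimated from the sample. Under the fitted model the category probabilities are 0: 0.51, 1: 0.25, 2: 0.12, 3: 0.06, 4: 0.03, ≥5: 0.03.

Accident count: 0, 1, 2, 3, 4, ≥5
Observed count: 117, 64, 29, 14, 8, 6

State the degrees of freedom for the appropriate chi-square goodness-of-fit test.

4

There are k = 6 categories and 1 parameter estimated from the data, so df = 6 − 1 − 1 = 4.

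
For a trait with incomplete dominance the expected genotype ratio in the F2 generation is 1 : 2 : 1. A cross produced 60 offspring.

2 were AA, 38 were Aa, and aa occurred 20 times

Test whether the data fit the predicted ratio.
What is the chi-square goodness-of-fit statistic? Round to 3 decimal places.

15.067

Ratio total = 4. Expected counts: 60×1/4 = 15, 60×2/4 = 30, 60×1/4 = 15.
χ² = (2−15)²/15 + (38−30)²/30 + (20−15)²/15
   = 11.2667 + 2.1333 + 1.6667
Sum = 15.067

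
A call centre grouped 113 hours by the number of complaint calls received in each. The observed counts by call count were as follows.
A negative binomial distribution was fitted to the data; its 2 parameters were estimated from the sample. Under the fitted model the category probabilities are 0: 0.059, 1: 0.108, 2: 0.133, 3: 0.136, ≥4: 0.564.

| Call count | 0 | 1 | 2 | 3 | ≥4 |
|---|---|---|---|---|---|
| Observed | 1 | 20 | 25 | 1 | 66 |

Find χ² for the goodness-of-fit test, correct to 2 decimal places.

29.93

Expected counts E_i = n·p_i: 113×0.059 = 6.667, 113×0.108 = 12.204, 113×0.133 = 15.029, 113×0.136 = 15.368, 113×0.564 = 63.732.
χ² = (1−6.667)²/6.667 + (20−12.204)²/12.204 + (25−15.029)²/15.029 + (1−15.368)²/15.368 + (66−63.732)²/63.732
   = 4.817 + 4.980 + 6.615 + 13.433 + 0.081
Sum = 29.93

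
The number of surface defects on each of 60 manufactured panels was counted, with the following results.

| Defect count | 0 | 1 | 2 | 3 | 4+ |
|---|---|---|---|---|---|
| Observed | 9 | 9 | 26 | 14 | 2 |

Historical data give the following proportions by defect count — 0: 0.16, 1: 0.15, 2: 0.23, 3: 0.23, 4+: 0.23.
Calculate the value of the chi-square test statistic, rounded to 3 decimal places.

20.916

Expected counts E_i = n·p_i: 60×0.16 = 9.6, 60×0.15 = 9, 60×0.23 = 13.8, 60×0.23 = 13.8, 60×0.23 = 13.8.
cat         O        E   (O−E)²/E
0           9      9.6     0.0375
1           9        9     0.0000
2          26     13.8    10.7855
3          14     13.8     0.0029
4+          2     13.8    10.0899
Sum = 20.916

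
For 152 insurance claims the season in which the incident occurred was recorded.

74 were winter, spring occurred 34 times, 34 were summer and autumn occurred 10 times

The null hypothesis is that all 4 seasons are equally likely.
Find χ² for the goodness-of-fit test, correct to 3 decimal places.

55.579

Under H₀ each category has probability 1/4, so each expected count is 152/4 = 38.
χ² = (74−38)²/38 + (34−38)²/38 + (34−38)²/38 + (10−38)²/38
   = 34.1053 + 0.4211 + 0.4211 + 20.6316
Sum = 55.579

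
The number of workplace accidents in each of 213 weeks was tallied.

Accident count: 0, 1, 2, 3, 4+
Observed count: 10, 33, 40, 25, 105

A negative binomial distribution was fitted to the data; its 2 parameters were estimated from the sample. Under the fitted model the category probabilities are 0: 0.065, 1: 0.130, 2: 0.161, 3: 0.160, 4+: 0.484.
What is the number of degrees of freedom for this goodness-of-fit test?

2

There are k = 5 categories and 2 parameters estimated from the data, so df = 5 − 1 − 2 = 2.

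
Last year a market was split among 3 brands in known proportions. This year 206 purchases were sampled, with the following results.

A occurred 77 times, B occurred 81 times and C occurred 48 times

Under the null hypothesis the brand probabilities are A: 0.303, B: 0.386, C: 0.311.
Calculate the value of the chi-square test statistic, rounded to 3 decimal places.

Expected counts E_i = n·p_i: 206×0.303 = 62.418, 206×0.386 = 79.516, 206×0.311 = 64.066.
A: (77 − 62.418)²/62.418 = 212.634724/62.418 = 3.4066
B: (81 − 79.516)²/79.516 = 2.202256/79.516 = 0.0277
C: (48 − 64.066)²/64.066 = 258.116356/64.066 = 4.0289
Sum = 7.463

7.463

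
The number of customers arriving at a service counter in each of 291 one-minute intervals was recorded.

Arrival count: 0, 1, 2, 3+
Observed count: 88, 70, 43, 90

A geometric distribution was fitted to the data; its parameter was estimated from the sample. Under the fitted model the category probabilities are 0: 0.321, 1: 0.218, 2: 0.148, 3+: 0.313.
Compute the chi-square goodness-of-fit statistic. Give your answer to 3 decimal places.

1.005

Expected counts E_i = n·p_i: 291×0.321 = 93.411, 291×0.218 = 63.438, 291×0.148 = 43.068, 291×0.313 = 91.083.
χ² = (88−93.411)²/93.411 + (70−63.438)²/63.438 + (43−43.068)²/43.068 + (90−91.083)²/91.083
   = 0.3134 + 0.6788 + 0.0001 + 0.0129
Sum = 1.005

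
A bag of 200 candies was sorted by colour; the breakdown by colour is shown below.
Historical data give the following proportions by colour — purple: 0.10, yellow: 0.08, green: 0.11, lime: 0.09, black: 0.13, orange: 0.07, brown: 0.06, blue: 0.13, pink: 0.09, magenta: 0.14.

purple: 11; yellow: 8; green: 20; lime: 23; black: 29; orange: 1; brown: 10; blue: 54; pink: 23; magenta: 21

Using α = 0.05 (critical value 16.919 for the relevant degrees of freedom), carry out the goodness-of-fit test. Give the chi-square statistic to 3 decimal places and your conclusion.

Expected counts E_i = n·p_i: 200×0.10 = 20, 200×0.08 = 16, 200×0.11 = 22, 200×0.09 = 18, 200×0.13 = 26, 200×0.07 = 14, 200×0.06 = 12, 200×0.13 = 26, 200×0.09 = 18, 200×0.14 = 28.
χ² = (11−20)²/20 + (8−16)²/16 + (20−22)²/22 + (23−18)²/18 + (29−26)²/26 + (1−14)²/14 + (10−12)²/12 + (54−26)²/26 + (23−18)²/18 + (21−28)²/28
   = 4.0500 + 4.0000 + 0.1818 + 1.3889 + 0.3462 + 12.0714 + 0.3333 + 30.1538 + 1.3889 + 1.7500
Sum = 55.664
df = 9. Since 55.664 > 16.919, we reject H₀.

55.664; reject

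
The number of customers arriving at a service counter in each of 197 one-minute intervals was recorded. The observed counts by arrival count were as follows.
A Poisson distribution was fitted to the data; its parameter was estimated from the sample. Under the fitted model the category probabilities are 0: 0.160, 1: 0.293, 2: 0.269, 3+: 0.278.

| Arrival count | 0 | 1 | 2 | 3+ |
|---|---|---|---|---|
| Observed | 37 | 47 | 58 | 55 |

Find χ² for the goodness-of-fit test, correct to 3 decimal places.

3.418

Expected counts E_i = n·p_i: 197×0.160 = 31.52, 197×0.293 = 57.721, 197×0.269 = 52.993, 197×0.278 = 54.766.
0: (37 − 31.52)²/31.52 = 30.0304/31.52 = 0.9527
1: (47 − 57.721)²/57.721 = 114.939841/57.721 = 1.9913
2: (58 − 52.993)²/52.993 = 25.070049/52.993 = 0.4731
3+: (55 − 54.766)²/54.766 = 0.054756/54.766 = 0.0010
Sum = 3.418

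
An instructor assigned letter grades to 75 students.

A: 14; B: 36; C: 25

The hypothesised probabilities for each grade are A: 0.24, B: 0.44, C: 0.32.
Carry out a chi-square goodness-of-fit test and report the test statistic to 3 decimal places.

1.203

Expected counts E_i = n·p_i: 75×0.24 = 18, 75×0.44 = 33, 75×0.32 = 24.
cat         O        E   (O−E)²/E
A          14       18     0.8889
B          36       33     0.2727
C          25       24     0.0417
Sum = 1.203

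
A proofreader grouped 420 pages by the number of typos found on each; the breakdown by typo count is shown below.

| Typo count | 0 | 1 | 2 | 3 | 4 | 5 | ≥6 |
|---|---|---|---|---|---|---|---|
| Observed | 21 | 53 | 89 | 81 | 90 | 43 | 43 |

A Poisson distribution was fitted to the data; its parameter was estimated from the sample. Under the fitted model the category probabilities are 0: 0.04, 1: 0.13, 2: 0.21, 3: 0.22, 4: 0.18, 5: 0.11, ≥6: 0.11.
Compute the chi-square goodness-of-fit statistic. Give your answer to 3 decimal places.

5.697

Expected counts E_i = n·p_i: 420×0.04 = 16.8, 420×0.13 = 54.6, 420×0.21 = 88.2, 420×0.22 = 92.4, 420×0.18 = 75.6, 420×0.11 = 46.2, 420×0.11 = 46.2.
0: (21 − 16.8)²/16.8 = 17.64/16.8 = 1.0500
1: (53 − 54.6)²/54.6 = 2.56/54.6 = 0.0469
2: (89 − 88.2)²/88.2 = 0.64/88.2 = 0.0073
3: (81 − 92.4)²/92.4 = 129.96/92.4 = 1.4065
4: (90 − 75.6)²/75.6 = 207.36/75.6 = 2.7429
5: (43 − 46.2)²/46.2 = 10.24/46.2 = 0.2216
≥6: (43 − 46.2)²/46.2 = 10.24/46.2 = 0.2216
Sum = 5.697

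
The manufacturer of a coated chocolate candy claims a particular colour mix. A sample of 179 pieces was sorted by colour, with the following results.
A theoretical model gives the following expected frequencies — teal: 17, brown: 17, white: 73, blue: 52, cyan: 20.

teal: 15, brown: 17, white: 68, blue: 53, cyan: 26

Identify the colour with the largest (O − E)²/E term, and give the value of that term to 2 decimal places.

teal: (15 − 17)²/17 = 4/17 = 0.235
brown: (17 − 17)²/17 = 0/17 = 0.000
white: (68 − 73)²/73 = 25/73 = 0.342
blue: (53 − 52)²/52 = 1/52 = 0.019
cyan: (26 − 20)²/20 = 36/20 = 1.800
The largest term is for cyan: 1.80.

cyan, 1.80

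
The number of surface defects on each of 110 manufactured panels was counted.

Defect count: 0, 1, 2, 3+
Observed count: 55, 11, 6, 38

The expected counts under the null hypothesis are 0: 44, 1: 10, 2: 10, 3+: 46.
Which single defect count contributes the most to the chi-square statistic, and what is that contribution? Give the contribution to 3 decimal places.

0, 2.750

cat         O        E   (O−E)²/E
0          55       44     2.7500
1          11       10     0.1000
2           6       10     1.6000
3+         38       46     1.3913
The largest term is for 0: 2.750.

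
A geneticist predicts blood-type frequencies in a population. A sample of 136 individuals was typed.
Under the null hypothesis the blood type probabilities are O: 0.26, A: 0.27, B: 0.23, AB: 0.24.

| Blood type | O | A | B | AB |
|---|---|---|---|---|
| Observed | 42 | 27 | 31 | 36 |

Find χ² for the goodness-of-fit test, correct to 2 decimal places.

Expected counts E_i = n·p_i: 136×0.26 = 35.36, 136×0.27 = 36.72, 136×0.23 = 31.28, 136×0.24 = 32.64.
χ² = (42−35.36)²/35.36 + (27−36.72)²/36.72 + (31−31.28)²/31.28 + (36−32.64)²/32.64
   = 1.247 + 2.573 + 0.003 + 0.346
Sum = 4.17

4.17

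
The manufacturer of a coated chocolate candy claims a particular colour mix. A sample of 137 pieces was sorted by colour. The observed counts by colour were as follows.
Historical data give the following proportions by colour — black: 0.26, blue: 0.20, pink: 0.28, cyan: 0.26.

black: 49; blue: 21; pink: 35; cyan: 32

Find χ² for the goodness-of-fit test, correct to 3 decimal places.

7.183

Expected counts E_i = n·p_i: 137×0.26 = 35.62, 137×0.20 = 27.4, 137×0.28 = 38.36, 137×0.26 = 35.62.
cat         O        E   (O−E)²/E
black      49    35.62     5.0260
blue       21     27.4     1.4949
pink       35    38.36     0.2943
cyan       32    35.62     0.3679
Sum = 7.183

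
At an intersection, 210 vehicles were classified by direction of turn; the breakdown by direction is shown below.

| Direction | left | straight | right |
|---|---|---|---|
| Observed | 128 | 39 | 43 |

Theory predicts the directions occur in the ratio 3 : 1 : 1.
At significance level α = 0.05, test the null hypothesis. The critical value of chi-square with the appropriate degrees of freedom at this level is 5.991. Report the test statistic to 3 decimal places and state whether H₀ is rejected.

Ratio total = 5. Expected counts: 210×3/5 = 126, 210×1/5 = 42, 210×1/5 = 42.
χ² = (128−126)²/126 + (39−42)²/42 + (43−42)²/42
   = 0.0317 + 0.2143 + 0.0238
Sum = 0.270
df = 2. Since 0.270 < 5.991, we do not reject H₀.

0.270; do not reject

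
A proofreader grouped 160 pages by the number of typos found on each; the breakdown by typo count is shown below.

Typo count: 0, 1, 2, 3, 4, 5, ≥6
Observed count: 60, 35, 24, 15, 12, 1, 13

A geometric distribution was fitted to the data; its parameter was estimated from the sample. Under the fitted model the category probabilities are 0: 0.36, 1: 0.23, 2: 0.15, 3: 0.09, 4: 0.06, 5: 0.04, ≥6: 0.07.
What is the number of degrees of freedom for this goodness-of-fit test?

5

There are k = 7 categories and 1 parameter estimated from the data, so df = 7 − 1 − 1 = 5.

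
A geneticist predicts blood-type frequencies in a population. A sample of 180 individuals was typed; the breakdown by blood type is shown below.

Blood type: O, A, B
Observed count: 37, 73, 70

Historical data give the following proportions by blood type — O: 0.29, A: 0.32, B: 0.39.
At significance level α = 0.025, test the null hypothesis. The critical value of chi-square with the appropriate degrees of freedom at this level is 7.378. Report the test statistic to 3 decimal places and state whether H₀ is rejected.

Expected counts E_i = n·p_i: 180×0.29 = 52.2, 180×0.32 = 57.6, 180×0.39 = 70.2.
χ² = (37−52.2)²/52.2 + (73−57.6)²/57.6 + (70−70.2)²/70.2
   = 4.4261 + 4.1174 + 0.0006
Sum = 8.544
df = 2. Since 8.544 > 7.378, we reject H₀.

8.544; reject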